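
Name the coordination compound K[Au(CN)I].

The 1 potassium counter-ion carries a total charge of +1, so each complex ion is 1−.
Ligand charges: 1×iodo (-1 each), 1×cyano (-1 each); total -2. So Au + (-2) = 1−, giving Au = +1.
Ligands are named alphabetically: cyano before iodo.
The complex ion is anionic, so gold takes the -ate form aurate(I).

potassium cyanoiodoaurate(I)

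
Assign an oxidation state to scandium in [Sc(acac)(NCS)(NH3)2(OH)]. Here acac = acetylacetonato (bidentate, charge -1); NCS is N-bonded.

No counter-ion: the bracketed complex is neutral.
Ligand charges: 1×acac = -1; 2×NH3 neutral; 1×NCS = -1; 1×OH = -1; sum -3.
Sc + (-3) = 0 ⇒ Sc is +3.

+3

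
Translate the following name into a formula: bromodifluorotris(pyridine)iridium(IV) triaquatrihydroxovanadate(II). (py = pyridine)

Cation [Ir…]: ligand charges -3, Ir(IV) ⇒ ion charge 1+.
Anion [V…]: ligand charges -3, V(II) ⇒ ion charge 1−.
One 1+ cation balances one 1− anion.

[IrBrF2(py)3][V(H2O)3(OH)3]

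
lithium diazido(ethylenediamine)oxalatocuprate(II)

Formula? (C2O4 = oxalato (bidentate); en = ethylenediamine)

Ligands: 2 azido (N3, -1), 1 oxalato (C2O4, -2), 1 ethylenediamine (en, neutral). Ligand charge sum = -4.
Charge balance with lithium (+1) requires 1 complex ion per 2 lithium.

Li2[Cu(C2O4)(en)(N3)2]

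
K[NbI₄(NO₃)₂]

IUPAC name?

The 1 potassium counter-ion carries a total charge of +1, so each complex ion is 1−.
Ligand charges: 2×nitrato (-1 each), 4×iodo (-1 each); total -6. So Nb + (-6) = 1−, giving Nb = +5.
The complex ion is anionic, so niobium takes the -ate form niobate(V).

potassium tetraiododinitratoniobate(V)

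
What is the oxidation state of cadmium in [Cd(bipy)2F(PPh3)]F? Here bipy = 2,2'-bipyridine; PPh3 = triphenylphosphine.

+2

1 fluoride outside the brackets (-1 each) → the complex ion is 1+.
Ligand charges: 2×bipy neutral; 1×F = -1; 1×PPh3 neutral; sum -1.
Cd + (-1) = 1+ ⇒ Cd is +2.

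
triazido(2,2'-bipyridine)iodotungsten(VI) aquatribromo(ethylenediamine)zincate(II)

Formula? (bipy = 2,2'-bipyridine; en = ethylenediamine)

Cation [W…]: ligand charges -4, W(VI) ⇒ ion charge 2+.
Anion [Zn…]: ligand charges -3, Zn(II) ⇒ ion charge 1−.

[W(bipy)I(N3)3][ZnBr3(en)(H2O)]2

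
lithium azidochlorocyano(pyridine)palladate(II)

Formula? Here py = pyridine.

Li[PdCl(CN)(N3)(py)]

Ligands: 1 azido (N3, -1), 1 pyridine (py, neutral), 1 cyano (CN, -1), 1 chloro (Cl, -1). Ligand charge sum = -3.
With Pd in oxidation state +2, the complex ion is [Pd...]^1−.
Charge balance with lithium (+1) requires 1 complex ion per 1 lithium.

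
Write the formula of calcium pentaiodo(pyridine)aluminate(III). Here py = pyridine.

Ca[AlI5(py)]

Ligands: 5 iodo (I, -1), 1 pyridine (py, neutral). Ligand charge sum = -5.
With Al in oxidation state +3, the complex ion is [Al...]^2−.
Charge balance with calcium (+2) requires 1 complex ion per 1 calcium.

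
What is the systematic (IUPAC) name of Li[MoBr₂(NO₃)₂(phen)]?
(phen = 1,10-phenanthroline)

The 1 lithium counter-ion carries a total charge of +1, so each complex ion is 1−.
Ligand charges: 2×nitrato (-1 each), 1×1,10-phenanthroline (neutral), 2×bromo (-1 each); total -4. So Mo + (-4) = 1−, giving Mo = +3.
The complex ion is anionic, so molybdenum takes the -ate form molybdate(III).

lithium dibromodinitrato(1,10-phenanthroline)molybdate(III)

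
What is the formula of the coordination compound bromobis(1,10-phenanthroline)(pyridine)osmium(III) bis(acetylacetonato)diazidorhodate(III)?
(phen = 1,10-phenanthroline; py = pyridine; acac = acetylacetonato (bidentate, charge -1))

[OsBr(phen)2(py)][Rh(acac)2(N3)2]2

Cation [Os…]: ligand charges -1, Os(III) ⇒ ion charge 2+.
Anion [Rh…]: ligand charges -4, Rh(III) ⇒ ion charge 1−.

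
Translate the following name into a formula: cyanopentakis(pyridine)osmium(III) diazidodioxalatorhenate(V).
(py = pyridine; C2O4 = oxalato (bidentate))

Cation [Os…]: ligand charges -1, Os(III) ⇒ ion charge 2+.
Anion [Re…]: ligand charges -6, Re(V) ⇒ ion charge 1−.
One 2+ cation requires 2 of the 1− anion.

[Os(CN)(py)5][Re(C2O4)2(N3)2]2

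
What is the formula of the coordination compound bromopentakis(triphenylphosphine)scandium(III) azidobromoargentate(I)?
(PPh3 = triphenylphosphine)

Cation [Sc…]: ligand charges -1, Sc(III) ⇒ ion charge 2+.
Anion [Ag…]: ligand charges -2, Ag(I) ⇒ ion charge 1−.
One 2+ cation requires 2 of the 1− anion.

[ScBr(PPh3)5][AgBr(N3)]2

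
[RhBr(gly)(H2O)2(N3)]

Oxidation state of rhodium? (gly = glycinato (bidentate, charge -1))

+3

No counter-ion: the bracketed complex is neutral.
Ligand charges: 1×Br = -1; 1×gly = -1; 1×N3 = -1; 2×H2O neutral; sum -3.
Rh + (-3) = 0 ⇒ Rh is +3.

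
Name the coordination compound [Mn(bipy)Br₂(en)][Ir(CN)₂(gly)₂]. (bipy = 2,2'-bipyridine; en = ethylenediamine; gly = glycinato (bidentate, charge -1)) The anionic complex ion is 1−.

(2,2'-bipyridine)dibromo(ethylenediamine)manganese(III) dicyanobis(glycinato)iridate(III)

Both ions are complex: the cation is named first with the plain metal name, the anion second with the -ate form; each ion's ligands are alphabetised independently.
The complex anion is given as 1−; its ligand charges sum to -4, so Ir = +3.
A 1:1 salt means the cation carries the equal and opposite charge, 1+.
Cation: ligand charges sum to -2; for the ion to be 1+, Mn = +3.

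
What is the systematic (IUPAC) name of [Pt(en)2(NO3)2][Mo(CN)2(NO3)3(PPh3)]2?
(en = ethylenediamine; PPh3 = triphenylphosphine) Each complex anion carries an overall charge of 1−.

The complex anion is given as 1−; its ligand charges sum to -5, so Mo = +4.
With 2 anions per cation, the cation must be 2×1 = 2+.
Cation: ligand charges sum to -2; for the ion to be 2+, Pt = +4.

bis(ethylenediamine)dinitratoplatinum(IV) dicyanotrinitrato(triphenylphosphine)molybdate(IV)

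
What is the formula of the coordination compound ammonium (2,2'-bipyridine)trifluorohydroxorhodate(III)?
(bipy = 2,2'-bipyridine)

Ligands: 1 2,2'-bipyridine (bipy, neutral), 1 hydroxo (OH, -1), 3 fluoro (F, -1). Ligand charge sum = -4.
With Rh in oxidation state +3, the complex ion is [Rh...]^1−.
Charge balance with ammonium (+1) requires 1 complex ion per 1 ammonium.

NH4[Rh(bipy)F3(OH)]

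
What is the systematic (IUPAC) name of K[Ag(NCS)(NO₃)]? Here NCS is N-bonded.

The 1 potassium counter-ion carries a total charge of +1, so each complex ion is 1−.
Ligand charges: 1×nitrato (-1 each), 1×isothiocyanato (-1 each); total -2. So Ag + (-2) = 1−, giving Ag = +1.
The complex ion is anionic, so silver takes the -ate form argentate(I).

potassium isothiocyanatonitratoargentate(I)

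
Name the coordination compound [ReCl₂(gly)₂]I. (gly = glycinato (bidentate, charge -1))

dichlorobis(glycinato)rhenium(V) iodide

The 1 iodide counter-ion carries a total charge of -1, so each complex ion is 1+.
Ligand charges: 2×glycinato (-1 each), 2×chloro (-1 each); total -4. So Re + (-4) = 1+, giving Re = +5.
Ligands are named alphabetically: chloro before glycinato.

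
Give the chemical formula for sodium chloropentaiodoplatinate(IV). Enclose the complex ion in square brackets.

Na2[PtClI5]

Ligands: 1 chloro (Cl, -1), 5 iodo (I, -1). Ligand charge sum = -6.
With Pt in oxidation state +4, the complex ion is [Pt...]^2−.
Charge balance with sodium (+1) requires 1 complex ion per 2 sodium.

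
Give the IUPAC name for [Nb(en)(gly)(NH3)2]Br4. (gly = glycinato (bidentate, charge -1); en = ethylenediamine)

The 4 bromide counter-ions carry a total charge of -4, so each complex ion is 4+.
Ligand charges: 1×glycinato (-1 each), 2×ammine (neutral), 1×ethylenediamine (neutral); total -1. So Nb + (-1) = 4+, giving Nb = +5.
Ligands are named alphabetically: ammine before ethylenediamine before glycinato.

diammine(ethylenediamine)(glycinato)niobium(V) bromide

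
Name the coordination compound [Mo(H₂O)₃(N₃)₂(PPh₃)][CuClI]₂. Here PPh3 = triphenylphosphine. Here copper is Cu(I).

triaquadiazido(triphenylphosphine)molybdenum(IV) chloroiodocuprate(I)

Both ions are complex: the cation is named first with the plain metal name, the anion second with the -ate form; each ion's ligands are alphabetised independently.
Cu is given as +1; the anion's ligand charges sum to -2, so the complex anion is 1−.
With 2 anions per cation, the cation must be 2×1 = 2+.
Cation: ligand charges sum to -2; for the ion to be 2+, Mo = +4.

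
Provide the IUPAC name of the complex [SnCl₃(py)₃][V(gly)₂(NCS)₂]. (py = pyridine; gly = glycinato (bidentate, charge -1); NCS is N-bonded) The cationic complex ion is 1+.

trichlorotris(pyridine)tin(IV) bis(glycinato)diisothiocyanatovanadate(III)

The complex cation is given as 1+; its ligand charges sum to -3, so Sn = +4.
A 1:1 salt means the anion carries the equal and opposite charge, 1−.
Anion: ligand charges sum to -4; for the ion to be 1−, V = +3.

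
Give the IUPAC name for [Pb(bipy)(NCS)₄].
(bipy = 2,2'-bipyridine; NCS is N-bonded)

There is no counter-ion, so the complex is neutral overall.
Ligand charges: 1×2,2'-bipyridine (neutral), 4×isothiocyanato (-1 each); total -4. So Pb + (-4) = 0, giving Pb = +4.
Ligands are named alphabetically: bipyridine before isothiocyanato.

(2,2'-bipyridine)tetraisothiocyanatolead(IV)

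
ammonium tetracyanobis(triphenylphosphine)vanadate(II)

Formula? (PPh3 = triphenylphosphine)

Ligands: 4 cyano (CN, -1), 2 triphenylphosphine (PPh3, neutral). Ligand charge sum = -4.
With V in oxidation state +2, the complex ion is [V...]^2−.
Charge balance with ammonium (+1) requires 1 complex ion per 2 ammonium.

(NH4)2[V(CN)4(PPh3)2]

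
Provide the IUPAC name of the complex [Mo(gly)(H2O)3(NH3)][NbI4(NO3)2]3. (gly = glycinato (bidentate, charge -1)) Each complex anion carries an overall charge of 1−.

The complex anion is given as 1−; its ligand charges sum to -6, so Nb = +5.
With 3 anions per cation, the cation must be 3×1 = 3+.
Cation: ligand charges sum to -1; for the ion to be 3+, Mo = +4.

amminetriaqua(glycinato)molybdenum(IV) tetraiododinitratoniobate(V)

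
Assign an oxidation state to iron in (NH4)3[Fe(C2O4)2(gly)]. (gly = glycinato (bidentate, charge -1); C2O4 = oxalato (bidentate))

3 ammonium outside the brackets (+1 each) → the complex ion is 3−.
Ligand charges: 1×gly = -1; 2×C2O4 = -4; sum -5.
Fe + (-5) = 3− ⇒ Fe is +2.

+2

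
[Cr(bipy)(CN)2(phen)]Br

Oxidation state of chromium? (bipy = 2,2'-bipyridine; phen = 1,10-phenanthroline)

+3

1 bromide outside the brackets (-1 each) → the complex ion is 1+.
Ligand charges: 1×bipy neutral; 1×phen neutral; 2×CN = -2; sum -2.
Cr + (-2) = 1+ ⇒ Cr is +3.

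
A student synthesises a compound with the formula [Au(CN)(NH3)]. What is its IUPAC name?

There is no counter-ion, so the complex is neutral overall.
Ligand charges: 1×cyano (-1 each), 1×ammine (neutral); total -1. So Au + (-1) = 0, giving Au = +1.
Ligands are named alphabetically: ammine before cyano.

amminecyanogold(I)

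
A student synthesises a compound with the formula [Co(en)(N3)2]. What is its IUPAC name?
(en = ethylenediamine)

There is no counter-ion, so the complex is neutral overall.
Ligand charges: 1×ethylenediamine (neutral), 2×azido (-1 each); total -2. So Co + (-2) = 0, giving Co = +2.
Ligands are named alphabetically: azido before ethylenediamine.

diazido(ethylenediamine)cobalt(II)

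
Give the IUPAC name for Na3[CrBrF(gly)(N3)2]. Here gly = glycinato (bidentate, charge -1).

The 3 sodium counter-ions carry a total charge of +3, so each complex ion is 3−.
Ligand charges: 1×bromo (-1 each), 1×glycinato (-1 each), 1×fluoro (-1 each), 2×azido (-1 each); total -5. So Cr + (-5) = 3−, giving Cr = +2.
Ligands are named alphabetically: azido before bromo before fluoro before glycinato.
The complex ion is anionic, so chromium takes the -ate form chromate(II).

sodium diazidobromofluoro(glycinato)chromate(II)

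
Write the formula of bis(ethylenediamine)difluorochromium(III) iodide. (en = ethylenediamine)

Ligands: 2 ethylenediamine (en, neutral), 2 fluoro (F, -1). Ligand charge sum = -2.
With Cr in oxidation state +3, the complex ion is [Cr...]^1+.
Charge balance with iodide (-1) requires 1 complex ion per 1 iodide.

[Cr(en)2F2]I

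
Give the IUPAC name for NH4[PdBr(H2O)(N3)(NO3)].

ammonium aquaazidobromonitratopalladate(II)

The 1 ammonium counter-ion carries a total charge of +1, so each complex ion is 1−.
Ligand charges: 1×aqua (neutral), 1×nitrato (-1 each), 1×bromo (-1 each), 1×azido (-1 each); total -3. So Pd + (-3) = 1−, giving Pd = +2.
The complex ion is anionic, so palladium takes the -ate form palladate(II).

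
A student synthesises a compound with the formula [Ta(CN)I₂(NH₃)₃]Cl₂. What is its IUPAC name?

triamminecyanodiiodotantalum(V) chloride

The 2 chloride counter-ions carry a total charge of -2, so each complex ion is 2+.
Ligand charges: 2×iodo (-1 each), 1×cyano (-1 each), 3×ammine (neutral); total -3. So Ta + (-3) = 2+, giving Ta = +5.
Ligands are named alphabetically: ammine before cyano before iodo.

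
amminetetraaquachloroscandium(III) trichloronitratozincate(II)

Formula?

Cation [Sc…]: ligand charges -1, Sc(III) ⇒ ion charge 2+.
Anion [Zn…]: ligand charges -4, Zn(II) ⇒ ion charge 2−.
One 2+ cation balances one 2− anion.

[ScCl(H2O)4(NH3)][ZnCl3(NO3)]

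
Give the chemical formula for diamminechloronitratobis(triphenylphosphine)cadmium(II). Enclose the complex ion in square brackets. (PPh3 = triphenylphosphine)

Ligands: 2 triphenylphosphine (PPh3, neutral), 1 chloro (Cl, -1), 2 ammine (NH3, neutral), 1 nitrato (NO3, -1). Ligand charge sum = -2.
With Cd in oxidation state +2, the complex ion is [Cd...].

[CdCl(NH3)2(NO3)(PPh3)2]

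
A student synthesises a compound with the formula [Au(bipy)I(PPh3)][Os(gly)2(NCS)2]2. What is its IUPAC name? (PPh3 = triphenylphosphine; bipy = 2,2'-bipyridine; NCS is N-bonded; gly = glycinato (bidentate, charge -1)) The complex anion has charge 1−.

Both ions are complex: the cation is named first with the plain metal name, the anion second with the -ate form; each ion's ligands are alphabetised independently.
The complex anion is given as 1−; its ligand charges sum to -4, so Os = +3.
With 2 anions per cation, the cation must be 2×1 = 2+.
Cation: ligand charges sum to -1; for the ion to be 2+, Au = +3.

(2,2'-bipyridine)iodo(triphenylphosphine)gold(III) bis(glycinato)diisothiocyanatoosmate(III)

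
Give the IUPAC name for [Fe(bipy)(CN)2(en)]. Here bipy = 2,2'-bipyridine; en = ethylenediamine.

There is no counter-ion, so the complex is neutral overall.
Ligand charges: 1×2,2'-bipyridine (neutral), 2×cyano (-1 each), 1×ethylenediamine (neutral); total -2. So Fe + (-2) = 0, giving Fe = +2.
Ligands are named alphabetically: bipyridine before cyano before ethylenediamine.

(2,2'-bipyridine)dicyano(ethylenediamine)iron(II)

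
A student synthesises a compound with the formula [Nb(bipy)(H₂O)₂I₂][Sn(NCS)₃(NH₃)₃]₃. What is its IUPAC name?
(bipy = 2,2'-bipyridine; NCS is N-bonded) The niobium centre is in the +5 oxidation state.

Both ions are complex: the cation is named first with the plain metal name, the anion second with the -ate form; each ion's ligands are alphabetised independently.
Nb is given as +5; the cation's ligand charges sum to -2, so the complex cation is 3+.
With 3 anions per cation, each anion must be 3/3 = 1−.
Anion: ligand charges sum to -3; for the ion to be 1−, Sn = +2.

diaqua(2,2'-bipyridine)diiodoniobium(V) triamminetriisothiocyanatostannate(II)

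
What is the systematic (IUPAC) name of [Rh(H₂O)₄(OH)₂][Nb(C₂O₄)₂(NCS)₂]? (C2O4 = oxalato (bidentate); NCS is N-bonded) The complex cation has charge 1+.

The complex cation is given as 1+; its ligand charges sum to -2, so Rh = +3.
A 1:1 salt means the anion carries the equal and opposite charge, 1−.
Anion: ligand charges sum to -6; for the ion to be 1−, Nb = +5.

tetraaquadihydroxorhodium(III) diisothiocyanatodioxalatoniobate(V)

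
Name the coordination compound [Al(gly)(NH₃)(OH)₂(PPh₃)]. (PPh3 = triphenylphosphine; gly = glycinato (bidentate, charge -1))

ammine(glycinato)dihydroxo(triphenylphosphine)aluminium(III)

There is no counter-ion, so the complex is neutral overall.
Ligand charges: 1×triphenylphosphine (neutral), 1×glycinato (-1 each), 1×ammine (neutral), 2×hydroxo (-1 each); total -3. So Al + (-3) = 0, giving Al = +3.
Ligands are named alphabetically: ammine before glycinato before hydroxo before triphenylphosphine.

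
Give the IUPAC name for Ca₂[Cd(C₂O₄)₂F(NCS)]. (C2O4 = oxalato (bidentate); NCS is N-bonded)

calcium fluoroisothiocyanatodioxalatocadmate(II)

The 2 calcium counter-ions carry a total charge of +4, so each complex ion is 4−.
Ligand charges: 2×oxalato (-2 each), 1×isothiocyanato (-1 each), 1×fluoro (-1 each); total -6. So Cd + (-6) = 4−, giving Cd = +2.
The complex ion is anionic, so cadmium takes the -ate form cadmate(II).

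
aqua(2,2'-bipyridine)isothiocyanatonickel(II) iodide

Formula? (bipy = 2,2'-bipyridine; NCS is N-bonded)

Ligands: 1 aqua (H2O, neutral), 1 2,2'-bipyridine (bipy, neutral), 1 isothiocyanato (NCS, -1). Ligand charge sum = -1.
With Ni in oxidation state +2, the complex ion is [Ni...]^1+.
Charge balance with iodide (-1) requires 1 complex ion per 1 iodide.

[Ni(bipy)(H2O)(NCS)]I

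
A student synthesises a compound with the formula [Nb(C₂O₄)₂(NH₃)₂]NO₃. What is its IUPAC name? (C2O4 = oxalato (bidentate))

diamminedioxalatoniobium(V) nitrate

The 1 nitrate counter-ion carries a total charge of -1, so each complex ion is 1+.
Ligand charges: 2×ammine (neutral), 2×oxalato (-2 each); total -4. So Nb + (-4) = 1+, giving Nb = +5.
Ligands are named alphabetically: ammine before oxalato.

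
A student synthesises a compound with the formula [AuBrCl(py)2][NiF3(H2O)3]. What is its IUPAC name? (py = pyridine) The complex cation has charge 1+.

bromochlorobis(pyridine)gold(III) triaquatrifluoronickelate(II)

The complex cation is given as 1+; its ligand charges sum to -2, so Au = +3.
A 1:1 salt means the anion carries the equal and opposite charge, 1−.
Anion: ligand charges sum to -3; for the ion to be 1−, Ni = +2.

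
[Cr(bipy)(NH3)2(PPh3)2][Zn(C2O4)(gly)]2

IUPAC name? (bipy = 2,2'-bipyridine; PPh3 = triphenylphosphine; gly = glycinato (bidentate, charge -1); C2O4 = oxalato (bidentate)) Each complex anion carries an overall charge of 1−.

diammine(2,2'-bipyridine)bis(triphenylphosphine)chromium(II) (glycinato)oxalatozincate(II)

Both ions are complex: the cation is named first with the plain metal name, the anion second with the -ate form; each ion's ligands are alphabetised independently.
The complex anion is given as 1−; its ligand charges sum to -3, so Zn = +2.
With 2 anions per cation, the cation must be 2×1 = 2+.
Cation: ligand charges sum to 0; for the ion to be 2+, Cr = +2.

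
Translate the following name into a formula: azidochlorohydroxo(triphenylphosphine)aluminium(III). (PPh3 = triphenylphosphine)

Ligands: 1 azido (N3, -1), 1 triphenylphosphine (PPh3, neutral), 1 hydroxo (OH, -1), 1 chloro (Cl, -1). Ligand charge sum = -3.
With Al in oxidation state +3, the complex ion is [Al...].

[AlCl(N3)(OH)(PPh3)]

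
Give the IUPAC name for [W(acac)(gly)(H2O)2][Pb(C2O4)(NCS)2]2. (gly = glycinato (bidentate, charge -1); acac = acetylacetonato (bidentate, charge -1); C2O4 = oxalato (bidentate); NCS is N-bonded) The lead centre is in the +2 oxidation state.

(acetylacetonato)diaqua(glycinato)tungsten(VI) diisothiocyanatooxalatoplumbate(II)

Both ions are complex: the cation is named first with the plain metal name, the anion second with the -ate form; each ion's ligands are alphabetised independently.
Pb is given as +2; the anion's ligand charges sum to -4, so the complex anion is 2−.
With 2 anions per cation, the cation must be 2×2 = 4+.
Cation: ligand charges sum to -2; for the ion to be 4+, W = +6.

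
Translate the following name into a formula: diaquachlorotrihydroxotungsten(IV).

Ligands: 2 aqua (H2O, neutral), 3 hydroxo (OH, -1), 1 chloro (Cl, -1). Ligand charge sum = -4.
With W in oxidation state +4, the complex ion is [W...].

[WCl(H2O)2(OH)3]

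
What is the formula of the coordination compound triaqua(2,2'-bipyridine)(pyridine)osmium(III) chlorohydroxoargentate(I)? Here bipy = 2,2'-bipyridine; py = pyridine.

[Os(bipy)(H2O)3(py)][AgCl(OH)]3

Cation [Os…]: ligand charges 0, Os(III) ⇒ ion charge 3+.
Anion [Ag…]: ligand charges -2, Ag(I) ⇒ ion charge 1−.
One 3+ cation requires 3 of the 1− anion.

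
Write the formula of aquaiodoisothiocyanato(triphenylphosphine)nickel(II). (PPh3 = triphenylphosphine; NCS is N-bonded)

[Ni(H2O)I(NCS)(PPh3)]

Ligands: 1 iodo (I, -1), 1 triphenylphosphine (PPh3, neutral), 1 isothiocyanato (NCS, -1), 1 aqua (H2O, neutral). Ligand charge sum = -2.
With Ni in oxidation state +2, the complex ion is [Ni...].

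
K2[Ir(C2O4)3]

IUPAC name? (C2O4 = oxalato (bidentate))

potassium trioxalatoiridate(IV)

The 2 potassium counter-ions carry a total charge of +2, so each complex ion is 2−.
Ligand charges: 3×oxalato (-2 each); total -6. So Ir + (-6) = 2−, giving Ir = +4.
The complex ion is anionic, so iridium takes the -ate form iridate(IV).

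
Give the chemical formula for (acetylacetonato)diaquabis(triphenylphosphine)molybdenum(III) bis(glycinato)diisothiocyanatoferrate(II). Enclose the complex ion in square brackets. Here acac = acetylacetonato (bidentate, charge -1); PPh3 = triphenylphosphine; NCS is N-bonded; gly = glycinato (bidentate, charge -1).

Cation [Mo…]: ligand charges -1, Mo(III) ⇒ ion charge 2+.
Anion [Fe…]: ligand charges -4, Fe(II) ⇒ ion charge 2−.
One 2+ cation balances one 2− anion.

[Mo(acac)(H2O)2(PPh3)2][Fe(gly)2(NCS)2]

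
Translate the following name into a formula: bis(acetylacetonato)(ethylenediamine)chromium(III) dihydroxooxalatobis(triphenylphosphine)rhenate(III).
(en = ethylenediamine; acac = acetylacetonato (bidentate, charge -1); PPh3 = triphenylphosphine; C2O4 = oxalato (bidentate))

Cation [Cr…]: ligand charges -2, Cr(III) ⇒ ion charge 1+.
Anion [Re…]: ligand charges -4, Re(III) ⇒ ion charge 1−.
One 1+ cation balances one 1− anion.

[Cr(acac)2(en)][Re(C2O4)(OH)2(PPh3)2]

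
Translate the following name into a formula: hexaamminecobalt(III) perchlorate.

Ligands: 6 ammine (NH3, neutral). Ligand charge sum = 0.
Charge balance with perchlorate (-1) requires 1 complex ion per 3 perchlorate.

[Co(NH3)6](ClO4)3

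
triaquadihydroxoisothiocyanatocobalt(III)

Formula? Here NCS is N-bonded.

Ligands: 2 hydroxo (OH, -1), 1 isothiocyanato (NCS, -1), 3 aqua (H2O, neutral). Ligand charge sum = -3.
With Co in oxidation state +3, the complex ion is [Co...].

[Co(H2O)3(NCS)(OH)2]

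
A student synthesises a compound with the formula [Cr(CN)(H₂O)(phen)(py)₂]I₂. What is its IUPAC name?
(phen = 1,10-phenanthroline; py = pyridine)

aquacyano(1,10-phenanthroline)bis(pyridine)chromium(III) iodide

The 2 iodide counter-ions carry a total charge of -2, so each complex ion is 2+.
Ligand charges: 1×1,10-phenanthroline (neutral), 1×cyano (-1 each), 1×aqua (neutral), 2×pyridine (neutral); total -1. So Cr + (-1) = 2+, giving Cr = +3.
Ligands are named alphabetically: aqua before cyano before phenanthroline before pyridine.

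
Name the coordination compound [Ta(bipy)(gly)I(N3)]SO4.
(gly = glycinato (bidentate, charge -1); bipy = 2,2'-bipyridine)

The 1 sulfate counter-ion carries a total charge of -2, so each complex ion is 2+.
Ligand charges: 1×glycinato (-1 each), 1×iodo (-1 each), 1×azido (-1 each), 1×2,2'-bipyridine (neutral); total -3. So Ta + (-3) = 2+, giving Ta = +5.
Ligands are named alphabetically: azido before bipyridine before glycinato before iodo.

azido(2,2'-bipyridine)(glycinato)iodotantalum(V) sulfate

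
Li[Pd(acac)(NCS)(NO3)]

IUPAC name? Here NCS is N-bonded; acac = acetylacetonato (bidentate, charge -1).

lithium (acetylacetonato)isothiocyanatonitratopalladate(II)

The 1 lithium counter-ion carries a total charge of +1, so each complex ion is 1−.
Ligand charges: 1×isothiocyanato (-1 each), 1×nitrato (-1 each), 1×acetylacetonato (-1 each); total -3. So Pd + (-3) = 1−, giving Pd = +2.
The complex ion is anionic, so palladium takes the -ate form palladate(II).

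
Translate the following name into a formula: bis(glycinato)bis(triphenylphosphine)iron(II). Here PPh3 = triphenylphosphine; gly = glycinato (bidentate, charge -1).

[Fe(gly)2(PPh3)2]

Ligands: 2 triphenylphosphine (PPh3, neutral), 2 glycinato (gly, -1). Ligand charge sum = -2.
With Fe in oxidation state +2, the complex ion is [Fe...].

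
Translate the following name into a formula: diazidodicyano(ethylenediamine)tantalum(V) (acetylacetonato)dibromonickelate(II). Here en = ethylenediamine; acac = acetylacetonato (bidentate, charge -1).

Cation [Ta…]: ligand charges -4, Ta(V) ⇒ ion charge 1+.
Anion [Ni…]: ligand charges -3, Ni(II) ⇒ ion charge 1−.
One 1+ cation balances one 1− anion.

[Ta(CN)2(en)(N3)2][Ni(acac)Br2]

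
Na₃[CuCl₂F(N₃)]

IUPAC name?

sodium azidodichlorofluorocuprate(I)

The 3 sodium counter-ions carry a total charge of +3, so each complex ion is 3−.
Ligand charges: 1×azido (-1 each), 1×fluoro (-1 each), 2×chloro (-1 each); total -4. So Cu + (-4) = 3−, giving Cu = +1.
The complex ion is anionic, so copper takes the -ate form cuprate(I).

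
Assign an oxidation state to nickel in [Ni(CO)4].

0

No counter-ion: the bracketed complex is neutral.
Ligand charges: 4×CO neutral; sum 0.
Ni + (0) = 0 ⇒ Ni is 0.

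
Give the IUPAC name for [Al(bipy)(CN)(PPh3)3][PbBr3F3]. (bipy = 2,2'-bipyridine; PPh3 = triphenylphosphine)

(2,2'-bipyridine)cyanotris(triphenylphosphine)aluminium(III) tribromotrifluoroplumbate(IV)

Both ions are complex: the cation is named first with the plain metal name, the anion second with the -ate form; each ion's ligands are alphabetised independently.
Aluminium is always +3 in its complexes; the cation's ligand charges sum to -1, so the complex cation is 2+.
A 1:1 salt means the anion carries the equal and opposite charge, 2−.
Anion: ligand charges sum to -6; for the ion to be 2−, Pb = +4.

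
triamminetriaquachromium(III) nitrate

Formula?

[Cr(H2O)3(NH3)3](NO3)3

Ligands: 3 ammine (NH3, neutral), 3 aqua (H2O, neutral). Ligand charge sum = 0.
Charge balance with nitrate (-1) requires 1 complex ion per 3 nitrate.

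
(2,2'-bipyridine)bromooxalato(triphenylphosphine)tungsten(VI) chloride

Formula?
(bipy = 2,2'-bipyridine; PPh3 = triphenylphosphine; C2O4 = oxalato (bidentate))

Ligands: 1 2,2'-bipyridine (bipy, neutral), 1 triphenylphosphine (PPh3, neutral), 1 bromo (Br, -1), 1 oxalato (C2O4, -2). Ligand charge sum = -3.
With W in oxidation state +6, the complex ion is [W...]^3+.
Charge balance with chloride (-1) requires 1 complex ion per 3 chloride.

[W(bipy)Br(C2O4)(PPh3)]Cl3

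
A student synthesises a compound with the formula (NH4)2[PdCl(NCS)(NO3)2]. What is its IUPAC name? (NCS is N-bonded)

ammonium chloroisothiocyanatodinitratopalladate(II)

The 2 ammonium counter-ions carry a total charge of +2, so each complex ion is 2−.
Ligand charges: 1×chloro (-1 each), 2×nitrato (-1 each), 1×isothiocyanato (-1 each); total -4. So Pd + (-4) = 2−, giving Pd = +2.
The complex ion is anionic, so palladium takes the -ate form palladate(II).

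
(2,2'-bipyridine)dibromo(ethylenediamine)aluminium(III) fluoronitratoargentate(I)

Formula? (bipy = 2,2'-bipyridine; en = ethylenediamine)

[Al(bipy)Br2(en)][AgF(NO3)]

Cation [Al…]: ligand charges -2, Al(III) ⇒ ion charge 1+.
Anion [Ag…]: ligand charges -2, Ag(I) ⇒ ion charge 1−.
One 1+ cation balances one 1− anion.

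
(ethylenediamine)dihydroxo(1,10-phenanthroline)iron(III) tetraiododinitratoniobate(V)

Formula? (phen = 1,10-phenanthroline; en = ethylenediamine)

Cation [Fe…]: ligand charges -2, Fe(III) ⇒ ion charge 1+.
Anion [Nb…]: ligand charges -6, Nb(V) ⇒ ion charge 1−.
One 1+ cation balances one 1− anion.

[Fe(en)(OH)2(phen)][NbI4(NO3)2]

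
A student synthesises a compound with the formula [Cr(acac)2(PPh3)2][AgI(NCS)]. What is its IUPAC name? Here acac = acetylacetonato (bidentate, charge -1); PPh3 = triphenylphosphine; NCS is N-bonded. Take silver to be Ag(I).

bis(acetylacetonato)bis(triphenylphosphine)chromium(III) iodoisothiocyanatoargentate(I)

Both ions are complex: the cation is named first with the plain metal name, the anion second with the -ate form; each ion's ligands are alphabetised independently.
Ag is given as +1; the anion's ligand charges sum to -2, so the complex anion is 1−.
A 1:1 salt means the cation carries the equal and opposite charge, 1+.
Cation: ligand charges sum to -2; for the ion to be 1+, Cr = +3.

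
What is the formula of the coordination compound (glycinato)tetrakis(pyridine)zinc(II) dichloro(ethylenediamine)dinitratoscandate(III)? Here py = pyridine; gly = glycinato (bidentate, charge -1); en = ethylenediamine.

Cation [Zn…]: ligand charges -1, Zn(II) ⇒ ion charge 1+.
Anion [Sc…]: ligand charges -4, Sc(III) ⇒ ion charge 1−.

[Zn(gly)(py)4][ScCl2(en)(NO3)2]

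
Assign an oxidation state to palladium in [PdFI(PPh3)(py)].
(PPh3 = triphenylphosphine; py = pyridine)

+2

No counter-ion: the bracketed complex is neutral.
Ligand charges: 1×PPh3 neutral; 1×py neutral; 1×F = -1; 1×I = -1; sum -2.
Pd + (-2) = 0 ⇒ Pd is +2.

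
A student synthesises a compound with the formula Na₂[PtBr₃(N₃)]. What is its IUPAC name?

sodium azidotribromoplatinate(II)

The 2 sodium counter-ions carry a total charge of +2, so each complex ion is 2−.
Ligand charges: 3×bromo (-1 each), 1×azido (-1 each); total -4. So Pt + (-4) = 2−, giving Pt = +2.
The complex ion is anionic, so platinum takes the -ate form platinate(II).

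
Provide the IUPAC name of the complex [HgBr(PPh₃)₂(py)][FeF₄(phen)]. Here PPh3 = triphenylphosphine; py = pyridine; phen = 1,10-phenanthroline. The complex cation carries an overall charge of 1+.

Both ions are complex: the cation is named first with the plain metal name, the anion second with the -ate form; each ion's ligands are alphabetised independently.
The complex cation is given as 1+; its ligand charges sum to -1, so Hg = +2.
A 1:1 salt means the anion carries the equal and opposite charge, 1−.
Anion: ligand charges sum to -4; for the ion to be 1−, Fe = +3.

bromo(pyridine)bis(triphenylphosphine)mercury(II) tetrafluoro(1,10-phenanthroline)ferrate(III)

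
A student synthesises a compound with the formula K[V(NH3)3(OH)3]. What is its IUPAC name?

The 1 potassium counter-ion carries a total charge of +1, so each complex ion is 1−.
Ligand charges: 3×ammine (neutral), 3×hydroxo (-1 each); total -3. So V + (-3) = 1−, giving V = +2.
The complex ion is anionic, so vanadium takes the -ate form vanadate(II).

potassium triamminetrihydroxovanadate(II)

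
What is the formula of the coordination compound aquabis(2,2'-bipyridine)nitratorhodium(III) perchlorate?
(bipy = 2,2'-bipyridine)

Ligands: 1 nitrato (NO3, -1), 1 aqua (H2O, neutral), 2 2,2'-bipyridine (bipy, neutral). Ligand charge sum = -1.
With Rh in oxidation state +3, the complex ion is [Rh...]^2+.
Charge balance with perchlorate (-1) requires 1 complex ion per 2 perchlorate.

[Rh(bipy)2(H2O)(NO3)](ClO4)2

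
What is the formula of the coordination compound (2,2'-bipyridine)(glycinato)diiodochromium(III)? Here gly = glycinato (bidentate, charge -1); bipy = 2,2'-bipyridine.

[Cr(bipy)(gly)I2]

Ligands: 1 glycinato (gly, -1), 1 2,2'-bipyridine (bipy, neutral), 2 iodo (I, -1). Ligand charge sum = -3.
With Cr in oxidation state +3, the complex ion is [Cr...].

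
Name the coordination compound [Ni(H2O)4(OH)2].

tetraaquadihydroxonickel(II)

There is no counter-ion, so the complex is neutral overall.
Ligand charges: 2×hydroxo (-1 each), 4×aqua (neutral); total -2. So Ni + (-2) = 0, giving Ni = +2.
Ligands are named alphabetically: aqua before hydroxo.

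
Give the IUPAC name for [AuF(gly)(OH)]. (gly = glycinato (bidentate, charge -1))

fluoro(glycinato)hydroxogold(III)

There is no counter-ion, so the complex is neutral overall.
Ligand charges: 1×hydroxo (-1 each), 1×glycinato (-1 each), 1×fluoro (-1 each); total -3. So Au + (-3) = 0, giving Au = +3.
Ligands are named alphabetically: fluoro before glycinato before hydroxo.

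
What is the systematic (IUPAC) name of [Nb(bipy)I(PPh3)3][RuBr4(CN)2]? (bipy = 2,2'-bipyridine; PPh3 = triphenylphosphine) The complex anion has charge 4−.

The complex anion is given as 4−; its ligand charges sum to -6, so Ru = +2.
A 1:1 salt means the cation carries the equal and opposite charge, 4+.
Cation: ligand charges sum to -1; for the ion to be 4+, Nb = +5.

(2,2'-bipyridine)iodotris(triphenylphosphine)niobium(V) tetrabromodicyanoruthenate(II)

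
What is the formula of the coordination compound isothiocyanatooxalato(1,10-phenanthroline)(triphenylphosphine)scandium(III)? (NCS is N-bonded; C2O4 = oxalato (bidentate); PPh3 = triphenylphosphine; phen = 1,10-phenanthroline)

[Sc(C2O4)(NCS)(phen)(PPh3)]

Ligands: 1 isothiocyanato (NCS, -1), 1 oxalato (C2O4, -2), 1 triphenylphosphine (PPh3, neutral), 1 1,10-phenanthroline (phen, neutral). Ligand charge sum = -3.
With Sc in oxidation state +3, the complex ion is [Sc...].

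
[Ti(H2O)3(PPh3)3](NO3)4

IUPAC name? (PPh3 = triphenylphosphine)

triaquatris(triphenylphosphine)titanium(IV) nitrate

The 4 nitrate counter-ions carry a total charge of -4, so each complex ion is 4+.
Ligand charges: 3×triphenylphosphine (neutral), 3×aqua (neutral); total 0. So Ti + (0) = 4+, giving Ti = +4.
Ligands are named alphabetically: aqua before triphenylphosphine.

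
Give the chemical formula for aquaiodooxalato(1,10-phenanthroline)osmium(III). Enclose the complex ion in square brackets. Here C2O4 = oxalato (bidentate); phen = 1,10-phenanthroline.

[Os(C2O4)(H2O)I(phen)]

Ligands: 1 oxalato (C2O4, -2), 1 iodo (I, -1), 1 1,10-phenanthroline (phen, neutral), 1 aqua (H2O, neutral). Ligand charge sum = -3.
With Os in oxidation state +3, the complex ion is [Os...].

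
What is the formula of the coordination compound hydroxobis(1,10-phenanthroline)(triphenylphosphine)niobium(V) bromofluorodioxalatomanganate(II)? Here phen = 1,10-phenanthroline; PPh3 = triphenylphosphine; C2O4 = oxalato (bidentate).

Cation [Nb…]: ligand charges -1, Nb(V) ⇒ ion charge 4+.
Anion [Mn…]: ligand charges -6, Mn(II) ⇒ ion charge 4−.

[Nb(OH)(phen)2(PPh3)][MnBr(C2O4)2F]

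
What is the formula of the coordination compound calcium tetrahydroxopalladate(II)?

Ca[Pd(OH)4]

Ligands: 4 hydroxo (OH, -1). Ligand charge sum = -4.
With Pd in oxidation state +2, the complex ion is [Pd...]^2−.
Charge balance with calcium (+2) requires 1 complex ion per 1 calcium.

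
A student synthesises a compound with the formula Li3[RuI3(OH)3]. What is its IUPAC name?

lithium trihydroxotriiodoruthenate(III)

The 3 lithium counter-ions carry a total charge of +3, so each complex ion is 3−.
Ligand charges: 3×hydroxo (-1 each), 3×iodo (-1 each); total -6. So Ru + (-6) = 3−, giving Ru = +3.
The complex ion is anionic, so ruthenium takes the -ate form ruthenate(III).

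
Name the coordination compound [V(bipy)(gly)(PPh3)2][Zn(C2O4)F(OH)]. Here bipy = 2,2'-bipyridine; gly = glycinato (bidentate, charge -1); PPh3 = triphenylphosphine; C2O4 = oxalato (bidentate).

Zinc is always +2 in its complexes; the anion's ligand charges sum to -4, so the complex anion is 2−.
A 1:1 salt means the cation carries the equal and opposite charge, 2+.
Cation: ligand charges sum to -1; for the ion to be 2+, V = +3.

(2,2'-bipyridine)(glycinato)bis(triphenylphosphine)vanadium(III) fluorohydroxooxalatozincate(II)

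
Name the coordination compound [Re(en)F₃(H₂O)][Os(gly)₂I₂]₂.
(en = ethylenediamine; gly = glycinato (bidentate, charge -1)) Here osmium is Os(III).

aqua(ethylenediamine)trifluororhenium(V) bis(glycinato)diiodoosmate(III)

Os is given as +3; the anion's ligand charges sum to -4, so the complex anion is 1−.
With 2 anions per cation, the cation must be 2×1 = 2+.
Cation: ligand charges sum to -3; for the ion to be 2+, Re = +5.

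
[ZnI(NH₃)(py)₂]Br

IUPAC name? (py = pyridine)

The 1 bromide counter-ion carries a total charge of -1, so each complex ion is 1+.
Ligand charges: 1×iodo (-1 each), 2×pyridine (neutral), 1×ammine (neutral); total -1. So Zn + (-1) = 1+, giving Zn = +2.
Ligands are named alphabetically: ammine before iodo before pyridine.

ammineiodobis(pyridine)zinc(II) bromide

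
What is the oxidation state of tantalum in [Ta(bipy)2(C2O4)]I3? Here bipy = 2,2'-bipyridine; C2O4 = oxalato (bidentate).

+5

3 iodide outside the brackets (-1 each) → the complex ion is 3+.
Ligand charges: 2×bipy neutral; 1×C2O4 = -2; sum -2.
Ta + (-2) = 3+ ⇒ Ta is +5.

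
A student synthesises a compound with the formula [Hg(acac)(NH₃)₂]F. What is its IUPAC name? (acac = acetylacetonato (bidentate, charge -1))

(acetylacetonato)diamminemercury(II) fluoride

The 1 fluoride counter-ion carries a total charge of -1, so each complex ion is 1+.
Ligand charges: 1×acetylacetonato (-1 each), 2×ammine (neutral); total -1. So Hg + (-1) = 1+, giving Hg = +2.
Ligands are named alphabetically: acetylacetonato before ammine.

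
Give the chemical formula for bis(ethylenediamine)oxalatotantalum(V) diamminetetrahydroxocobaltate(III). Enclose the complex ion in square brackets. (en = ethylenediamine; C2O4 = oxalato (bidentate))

[Ta(C2O4)(en)2][Co(NH3)2(OH)4]3

Cation [Ta…]: ligand charges -2, Ta(V) ⇒ ion charge 3+.
Anion [Co…]: ligand charges -4, Co(III) ⇒ ion charge 1−.
One 3+ cation requires 3 of the 1− anion.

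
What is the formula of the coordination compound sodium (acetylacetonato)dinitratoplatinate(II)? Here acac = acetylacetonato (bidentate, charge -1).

Ligands: 1 acetylacetonato (acac, -1), 2 nitrato (NO3, -1). Ligand charge sum = -3.
With Pt in oxidation state +2, the complex ion is [Pt...]^1−.
Charge balance with sodium (+1) requires 1 complex ion per 1 sodium.

Na[Pt(acac)(NO3)2]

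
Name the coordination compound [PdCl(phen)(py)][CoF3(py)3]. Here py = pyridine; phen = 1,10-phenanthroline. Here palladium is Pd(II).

Both ions are complex: the cation is named first with the plain metal name, the anion second with the -ate form; each ion's ligands are alphabetised independently.
Pd is given as +2; the cation's ligand charges sum to -1, so the complex cation is 1+.
A 1:1 salt means the anion carries the equal and opposite charge, 1−.
Anion: ligand charges sum to -3; for the ion to be 1−, Co = +2.

chloro(1,10-phenanthroline)(pyridine)palladium(II) trifluorotris(pyridine)cobaltate(II)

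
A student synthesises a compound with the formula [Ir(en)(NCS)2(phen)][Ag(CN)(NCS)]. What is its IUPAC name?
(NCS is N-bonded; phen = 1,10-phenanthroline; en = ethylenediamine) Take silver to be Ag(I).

(ethylenediamine)diisothiocyanato(1,10-phenanthroline)iridium(III) cyanoisothiocyanatoargentate(I)

Both ions are complex: the cation is named first with the plain metal name, the anion second with the -ate form; each ion's ligands are alphabetised independently.
Ag is given as +1; the anion's ligand charges sum to -2, so the complex anion is 1−.
A 1:1 salt means the cation carries the equal and opposite charge, 1+.
Cation: ligand charges sum to -2; for the ion to be 1+, Ir = +3.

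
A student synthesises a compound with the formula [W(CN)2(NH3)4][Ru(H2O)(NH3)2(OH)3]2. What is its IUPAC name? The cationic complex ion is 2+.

Both ions are complex: the cation is named first with the plain metal name, the anion second with the -ate form; each ion's ligands are alphabetised independently.
The complex cation is given as 2+; its ligand charges sum to -2, so W = +4.
With 2 anions per cation, each anion must be 2/2 = 1−.
Anion: ligand charges sum to -3; for the ion to be 1−, Ru = +2.

tetraamminedicyanotungsten(IV) diammineaquatrihydroxoruthenate(II)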